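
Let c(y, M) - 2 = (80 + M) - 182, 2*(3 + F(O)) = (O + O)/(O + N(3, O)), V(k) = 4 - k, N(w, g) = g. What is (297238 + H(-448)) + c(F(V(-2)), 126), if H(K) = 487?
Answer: 297751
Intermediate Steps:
F(O) = -5/2 (F(O) = -3 + ((O + O)/(O + O))/2 = -3 + ((2*O)/((2*O)))/2 = -3 + ((2*O)*(1/(2*O)))/2 = -3 + (½)*1 = -3 + ½ = -5/2)
c(y, M) = -100 + M (c(y, M) = 2 + ((80 + M) - 182) = 2 + (-102 + M) = -100 + M)
(297238 + H(-448)) + c(F(V(-2)), 126) = (297238 + 487) + (-100 + 126) = 297725 + 26 = 297751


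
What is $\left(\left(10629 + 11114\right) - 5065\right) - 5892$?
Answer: $10786$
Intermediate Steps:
$\left(\left(10629 + 11114\right) - 5065\right) - 5892 = \left(21743 - 5065\right) - 5892 = 16678 - 5892 = 10786$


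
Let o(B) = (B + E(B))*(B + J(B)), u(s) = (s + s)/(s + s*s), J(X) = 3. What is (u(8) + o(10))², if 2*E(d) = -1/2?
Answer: 20894041/1296 ≈ 16122.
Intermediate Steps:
E(d) = -¼ (E(d) = (-1/2)/2 = (-1*½)/2 = (½)*(-½) = -¼)
u(s) = 2*s/(s + s²) (u(s) = (2*s)/(s + s²) = 2*s/(s + s²))
o(B) = (3 + B)*(-¼ + B) (o(B) = (B - ¼)*(B + 3) = (-¼ + B)*(3 + B) = (3 + B)*(-¼ + B))
(u(8) + o(10))² = (2/(1 + 8) + (-¾ + 10² + (11/4)*10))² = (2/9 + (-¾ + 100 + 55/2))² = (2*(⅑) + 507/4)² = (2/9 + 507/4)² = (4571/36)² = 20894041/1296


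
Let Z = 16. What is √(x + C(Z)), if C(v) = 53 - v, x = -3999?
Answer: I*√3962 ≈ 62.944*I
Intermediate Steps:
√(x + C(Z)) = √(-3999 + (53 - 1*16)) = √(-3999 + (53 - 16)) = √(-3999 + 37) = √(-3962) = I*√3962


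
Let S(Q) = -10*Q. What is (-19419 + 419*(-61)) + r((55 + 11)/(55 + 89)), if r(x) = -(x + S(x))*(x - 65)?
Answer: -2895631/64 ≈ -45244.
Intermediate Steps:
r(x) = 9*x*(-65 + x) (r(x) = -(x - 10*x)*(x - 65) = -(-9*x)*(-65 + x) = -(-9)*x*(-65 + x) = 9*x*(-65 + x))
(-19419 + 419*(-61)) + r((55 + 11)/(55 + 89)) = (-19419 + 419*(-61)) + 9*((55 + 11)/(55 + 89))*(-65 + (55 + 11)/(55 + 89)) = (-19419 - 25559) + 9*(66/144)*(-65 + 66/144) = -44978 + 9*(66*(1/144))*(-65 + 66*(1/144)) = -44978 + 9*(11/24)*(-65 + 11/24) = -44978 + 9*(11/24)*(-1549/24) = -44978 - 17039/64 = -2895631/64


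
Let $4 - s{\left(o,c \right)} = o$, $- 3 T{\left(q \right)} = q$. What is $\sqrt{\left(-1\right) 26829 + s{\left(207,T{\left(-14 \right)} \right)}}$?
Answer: $2 i \sqrt{6758} \approx 164.41 i$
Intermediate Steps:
$T{\left(q \right)} = - \frac{q}{3}$
$s{\left(o,c \right)} = 4 - o$
$\sqrt{\left(-1\right) 26829 + s{\left(207,T{\left(-14 \right)} \right)}} = \sqrt{\left(-1\right) 26829 + \left(4 - 207\right)} = \sqrt{-26829 + \left(4 - 207\right)} = \sqrt{-26829 - 203} = \sqrt{-27032} = 2 i \sqrt{6758}$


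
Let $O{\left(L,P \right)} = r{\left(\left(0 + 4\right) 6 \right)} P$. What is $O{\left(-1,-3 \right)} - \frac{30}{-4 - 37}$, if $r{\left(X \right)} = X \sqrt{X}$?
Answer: $\frac{30}{41} - 144 \sqrt{6} \approx -351.99$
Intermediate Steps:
$r{\left(X \right)} = X^{\frac{3}{2}}$
$O{\left(L,P \right)} = 48 P \sqrt{6}$ ($O{\left(L,P \right)} = \left(\left(0 + 4\right) 6\right)^{\frac{3}{2}} P = \left(4 \cdot 6\right)^{\frac{3}{2}} P = 24^{\frac{3}{2}} P = 48 \sqrt{6} P = 48 P \sqrt{6}$)
$O{\left(-1,-3 \right)} - \frac{30}{-4 - 37} = 48 \left(-3\right) \sqrt{6} - \frac{30}{-4 - 37} = - 144 \sqrt{6} - \frac{30}{-41} = - 144 \sqrt{6} - - \frac{30}{41} = - 144 \sqrt{6} + \frac{30}{41} = \frac{30}{41} - 144 \sqrt{6}$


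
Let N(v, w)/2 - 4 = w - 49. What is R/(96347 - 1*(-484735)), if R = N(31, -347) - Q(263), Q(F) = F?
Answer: -349/193694 ≈ -0.0018018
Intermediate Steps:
N(v, w) = -90 + 2*w (N(v, w) = 8 + 2*(w - 49) = 8 + 2*(-49 + w) = 8 + (-98 + 2*w) = -90 + 2*w)
R = -1047 (R = (-90 + 2*(-347)) - 1*263 = (-90 - 694) - 263 = -784 - 263 = -1047)
R/(96347 - 1*(-484735)) = -1047/(96347 - 1*(-484735)) = -1047/(96347 + 484735) = -1047/581082 = -1047*1/581082 = -349/193694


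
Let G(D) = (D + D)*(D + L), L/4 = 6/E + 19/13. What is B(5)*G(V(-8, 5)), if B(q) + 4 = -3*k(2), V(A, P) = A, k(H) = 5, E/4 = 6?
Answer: -4560/13 ≈ -350.77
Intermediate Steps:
E = 24 (E = 4*6 = 24)
B(q) = -19 (B(q) = -4 - 3*5 = -4 - 15 = -19)
L = 89/13 (L = 4*(6/24 + 19/13) = 4*(6*(1/24) + 19*(1/13)) = 4*(¼ + 19/13) = 4*(89/52) = 89/13 ≈ 6.8462)
G(D) = 2*D*(89/13 + D) (G(D) = (D + D)*(D + 89/13) = (2*D)*(89/13 + D) = 2*D*(89/13 + D))
B(5)*G(V(-8, 5)) = -38*(-8)*(89 + 13*(-8))/13 = -38*(-8)*(89 - 104)/13 = -38*(-8)*(-15)/13 = -19*240/13 = -4560/13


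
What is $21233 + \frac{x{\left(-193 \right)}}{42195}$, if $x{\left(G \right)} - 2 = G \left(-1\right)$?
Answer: $\frac{59728442}{2813} \approx 21233.0$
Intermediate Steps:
$x{\left(G \right)} = 2 - G$ ($x{\left(G \right)} = 2 + G \left(-1\right) = 2 - G$)
$21233 + \frac{x{\left(-193 \right)}}{42195} = 21233 + \frac{2 - -193}{42195} = 21233 + \left(2 + 193\right) \frac{1}{42195} = 21233 + 195 \cdot \frac{1}{42195} = 21233 + \frac{13}{2813} = \frac{59728442}{2813}$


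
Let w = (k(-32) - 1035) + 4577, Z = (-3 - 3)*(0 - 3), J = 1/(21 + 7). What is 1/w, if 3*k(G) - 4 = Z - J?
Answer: 28/99381 ≈ 0.00028174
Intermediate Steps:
J = 1/28 ≈ 0.035714
Z = 18 (Z = -6*(-3) = 18)
k(G) = 205/28 (k(G) = 4/3 + (18 - 1*1/28)/3 = 4/3 + (18 - 1/28)/3 = 4/3 + (1/3)*(503/28) = 4/3 + 503/84 = 205/28)
w = 99381/28 (w = (205/28 - 1035) + 4577 = -28775/28 + 4577 = 99381/28 ≈ 3549.3)
1/w = 1/(99381/28) = 28/99381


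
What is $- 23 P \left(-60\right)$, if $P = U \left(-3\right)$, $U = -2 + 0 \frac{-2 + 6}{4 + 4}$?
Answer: $8280$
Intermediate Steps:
$U = -2$ ($U = -2 + 0 \cdot \frac{4}{8} = -2 + 0 \cdot 4 \cdot \frac{1}{8} = -2 + 0 \cdot \frac{1}{2} = -2 + 0 = -2$)
$P = 6$ ($P = \left(-2\right) \left(-3\right) = 6$)
$- 23 P \left(-60\right) = \left(-23\right) 6 \left(-60\right) = \left(-138\right) \left(-60\right) = 8280$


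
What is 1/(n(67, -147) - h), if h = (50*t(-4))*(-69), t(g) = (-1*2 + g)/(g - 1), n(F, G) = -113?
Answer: 1/4027 ≈ 0.00024832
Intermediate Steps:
t(g) = (-2 + g)/(-1 + g)
h = -4140 (h = (50*((-2 - 4)/(-1 - 4)))*(-69) = (50*(-6/(-5)))*(-69) = (50*(-⅕*(-6)))*(-69) = (50*(6/5))*(-69) = 60*(-69) = -4140)
1/(n(67, -147) - h) = 1/(-113 - 1*(-4140)) = 1/(-113 + 4140) = 1/4027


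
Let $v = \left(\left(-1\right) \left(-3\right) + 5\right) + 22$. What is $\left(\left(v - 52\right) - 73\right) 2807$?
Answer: $-266665$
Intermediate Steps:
$v = 30$ ($v = \left(3 + 5\right) + 22 = 8 + 22 = 30$)
$\left(\left(v - 52\right) - 73\right) 2807 = \left(\left(30 - 52\right) - 73\right) 2807 = \left(-22 - 73\right) 2807 = \left(-95\right) 2807 = -266665$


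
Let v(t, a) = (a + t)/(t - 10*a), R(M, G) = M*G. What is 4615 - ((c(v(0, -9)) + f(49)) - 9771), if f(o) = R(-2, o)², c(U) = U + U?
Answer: 23911/5 ≈ 4782.2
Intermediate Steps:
R(M, G) = G*M
v(t, a) = (a + t)/(t - 10*a)
c(U) = 2*U
f(o) = 4*o² (f(o) = (o*(-2))² = (-2*o)² = 4*o²)
4615 - ((c(v(0, -9)) + f(49)) - 9771) = 4615 - ((2*((-9 + 0)/(0 - 10*(-9))) + 4*49²) - 9771) = 4615 - ((2*(-9/(0 + 90)) + 4*2401) - 9771) = 4615 - ((2*(-9/90) + 9604) - 9771) = 4615 - ((2*((1/90)*(-9)) + 9604) - 9771) = 4615 - ((2*(-⅒) + 9604) - 9771) = 4615 - ((-⅕ + 9604) - 9771) = 4615 - (48019/5 - 9771) = 4615 - 1*(-836/5) = 4615 + 836/5 = 23911/5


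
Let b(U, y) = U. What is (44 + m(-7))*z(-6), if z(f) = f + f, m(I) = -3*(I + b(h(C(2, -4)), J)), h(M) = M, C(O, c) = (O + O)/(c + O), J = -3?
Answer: -852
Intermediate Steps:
C(O, c) = 2*O/(O + c) (C(O, c) = (2*O)/(O + c) = 2*O/(O + c))
m(I) = 6 - 3*I (m(I) = -3*(I + 2*2/(2 - 4)) = -3*(I + 2*2/(-2)) = -3*(I + 2*2*(-½)) = -3*(I - 2) = -3*(-2 + I) = 6 - 3*I)
z(f) = 2*f
(44 + m(-7))*z(-6) = (44 + (6 - 3*(-7)))*(2*(-6)) = (44 + (6 + 21))*(-12) = (44 + 27)*(-12) = 71*(-12) = -852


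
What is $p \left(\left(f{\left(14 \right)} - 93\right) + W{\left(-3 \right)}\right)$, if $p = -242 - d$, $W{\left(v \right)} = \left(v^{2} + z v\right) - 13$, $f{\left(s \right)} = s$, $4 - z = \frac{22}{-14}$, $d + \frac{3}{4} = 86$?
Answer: $\frac{65263}{2} \approx 32632.0$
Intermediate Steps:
$d = \frac{341}{4}$ ($d = - \frac{3}{4} + 86 = \frac{341}{4} \approx 85.25$)
$z = \frac{39}{7}$ ($z = 4 - \frac{22}{-14} = 4 - 22 \left(- \frac{1}{14}\right) = 4 - - \frac{11}{7} = 4 + \frac{11}{7} = \frac{39}{7} \approx 5.5714$)
$W{\left(v \right)} = -13 + v^{2} + \frac{39 v}{7}$ ($W{\left(v \right)} = \left(v^{2} + \frac{39 v}{7}\right) - 13 = -13 + v^{2} + \frac{39 v}{7}$)
$p = - \frac{1309}{4}$ ($p = -242 - \frac{341}{4} = - \frac{1309}{4} \approx -327.25$)
$p \left(\left(f{\left(14 \right)} - 93\right) + W{\left(-3 \right)}\right) = - \frac{1309 \left(\left(14 - 93\right) + \left(-13 + \left(-3\right)^{2} + \frac{39}{7} \left(-3\right)\right)\right)}{4} = - \frac{1309 \left(-79 - \frac{145}{7}\right)}{4} = \left(- \frac{1309}{4}\right) \left(- \frac{698}{7}\right) = \frac{65263}{2}$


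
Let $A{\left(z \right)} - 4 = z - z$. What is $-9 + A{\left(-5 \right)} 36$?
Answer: $135$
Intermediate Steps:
$A{\left(z \right)} = 4$ ($A{\left(z \right)} = 4 + \left(z - z\right) = 4 + 0 = 4$)
$-9 + A{\left(-5 \right)} 36 = -9 + 4 \cdot 36 = -9 + 144 = 135$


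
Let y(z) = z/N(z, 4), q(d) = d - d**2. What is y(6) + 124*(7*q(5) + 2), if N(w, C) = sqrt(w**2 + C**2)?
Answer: -17112 + 3*sqrt(13)/13 ≈ -17111.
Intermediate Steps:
N(w, C) = sqrt(C**2 + w**2)
y(z) = z/sqrt(16 + z**2) (y(z) = z/(sqrt(4**2 + z**2)) = z/(sqrt(16 + z**2)) = z/sqrt(16 + z**2))
y(6) + 124*(7*q(5) + 2) = 6/sqrt(16 + 6**2) + 124*(7*(5*(1 - 1*5)) + 2) = 6/sqrt(16 + 36) + 124*(7*(5*(1 - 5)) + 2) = 6/sqrt(52) + 124*(7*(5*(-4)) + 2) = 6*(sqrt(13)/26) + 124*(7*(-20) + 2) = 3*sqrt(13)/13 + 124*(-140 + 2) = 3*sqrt(13)/13 + 124*(-138) = 3*sqrt(13)/13 - 17112 = -17112 + 3*sqrt(13)/13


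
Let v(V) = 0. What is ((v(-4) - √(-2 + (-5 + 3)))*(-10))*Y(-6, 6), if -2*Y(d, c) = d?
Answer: 60*I ≈ 60.0*I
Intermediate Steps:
Y(d, c) = -d/2
((v(-4) - √(-2 + (-5 + 3)))*(-10))*Y(-6, 6) = ((0 - √(-2 + (-5 + 3)))*(-10))*(-½*(-6)) = ((0 - √(-2 - 2))*(-10))*3 = ((0 - √(-4))*(-10))*3 = ((0 - 2*I)*(-10))*3 = (-2*I*(-10))*3 = (20*I)*3 = 60*I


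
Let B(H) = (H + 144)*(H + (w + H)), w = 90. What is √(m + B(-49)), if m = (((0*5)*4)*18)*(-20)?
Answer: 2*I*√190 ≈ 27.568*I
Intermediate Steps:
B(H) = (90 + 2*H)*(144 + H) (B(H) = (H + 144)*(H + (90 + H)) = (144 + H)*(90 + 2*H) = (90 + 2*H)*(144 + H))
m = 0 (m = ((0*4)*18)*(-20) = (0*18)*(-20) = 0*(-20) = 0)
√(m + B(-49)) = √(0 + (12960 + 2*(-49)² + 378*(-49))) = √(0 + (12960 + 2*2401 - 18522)) = √(0 + (12960 + 4802 - 18522)) = √(0 - 760) = √(-760) = 2*I*√190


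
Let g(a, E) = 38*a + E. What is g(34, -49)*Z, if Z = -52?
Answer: -64636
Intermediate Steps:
g(a, E) = E + 38*a
g(34, -49)*Z = (-49 + 38*34)*(-52) = (-49 + 1292)*(-52) = 1243*(-52) = -64636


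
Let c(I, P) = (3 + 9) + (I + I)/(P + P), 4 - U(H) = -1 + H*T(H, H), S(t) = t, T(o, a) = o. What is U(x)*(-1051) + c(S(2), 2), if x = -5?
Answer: 21033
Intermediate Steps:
U(H) = 5 - H² (U(H) = 4 - (-1 + H*H) = 4 - (-1 + H²) = 4 + (1 - H²) = 5 - H²)
c(I, P) = 12 + I/P (c(I, P) = 12 + (2*I)/((2*P)) = 12 + (2*I)*(1/(2*P)) = 12 + I/P)
U(x)*(-1051) + c(S(2), 2) = (5 - 1*(-5)²)*(-1051) + (12 + 2/2) = (5 - 1*25)*(-1051) + (12 + 2*(½)) = (5 - 25)*(-1051) + (12 + 1) = -20*(-1051) + 13 = 21020 + 13 = 21033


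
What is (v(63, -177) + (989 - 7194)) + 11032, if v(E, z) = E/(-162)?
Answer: 86879/18 ≈ 4826.6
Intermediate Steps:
v(E, z) = -E/162 (v(E, z) = E*(-1/162) = -E/162)
(v(63, -177) + (989 - 7194)) + 11032 = (-1/162*63 + (989 - 7194)) + 11032 = (-7/18 - 6205) + 11032 = -111697/18 + 11032 = 86879/18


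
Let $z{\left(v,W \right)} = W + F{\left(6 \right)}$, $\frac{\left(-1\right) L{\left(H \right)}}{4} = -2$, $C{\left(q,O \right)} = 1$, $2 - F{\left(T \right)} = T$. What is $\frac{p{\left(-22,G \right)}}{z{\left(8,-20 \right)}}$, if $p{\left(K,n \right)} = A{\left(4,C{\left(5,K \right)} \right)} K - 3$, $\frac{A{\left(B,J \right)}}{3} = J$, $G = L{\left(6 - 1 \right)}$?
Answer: $\frac{23}{8} \approx 2.875$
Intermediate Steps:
$F{\left(T \right)} = 2 - T$
$L{\left(H \right)} = 8$ ($L{\left(H \right)} = \left(-4\right) \left(-2\right) = 8$)
$G = 8$
$z{\left(v,W \right)} = -4 + W$ ($z{\left(v,W \right)} = W + \left(2 - 6\right) = W - 4 = -4 + W$)
$A{\left(B,J \right)} = 3 J$
$p{\left(K,n \right)} = -3 + 3 K$ ($p{\left(K,n \right)} = 3 \cdot 1 K - 3 = 3 K - 3 = -3 + 3 K$)
$\frac{p{\left(-22,G \right)}}{z{\left(8,-20 \right)}} = \frac{-3 + 3 \left(-22\right)}{-4 - 20} = \frac{-3 - 66}{-24} = \left(-69\right) \left(- \frac{1}{24}\right) = \frac{23}{8}$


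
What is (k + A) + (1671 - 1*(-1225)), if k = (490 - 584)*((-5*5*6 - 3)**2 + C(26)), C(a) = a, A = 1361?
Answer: -2198633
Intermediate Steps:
k = -2202890 (k = (490 - 584)*((-5*5*6 - 3)**2 + 26) = -94*((-25*6 - 3)**2 + 26) = -94*((-150 - 3)**2 + 26) = -94*((-153)**2 + 26) = -94*(23409 + 26) = -94*23435 = -2202890)
(k + A) + (1671 - 1*(-1225)) = (-2202890 + 1361) + (1671 - 1*(-1225)) = -2201529 + (1671 + 1225) = -2201529 + 2896 = -2198633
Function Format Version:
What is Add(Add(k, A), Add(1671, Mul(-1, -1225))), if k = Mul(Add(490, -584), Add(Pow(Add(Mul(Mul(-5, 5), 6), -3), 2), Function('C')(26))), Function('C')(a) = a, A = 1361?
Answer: -2198633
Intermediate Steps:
k = -2202890 (k = Mul(Add(490, -584), Add(Pow(Add(Mul(Mul(-5, 5), 6), -3), 2), 26)) = Mul(-94, Add(Pow(Add(Mul(-25, 6), -3), 2), 26)) = Mul(-94, Add(Pow(Add(-150, -3), 2), 26)) = Mul(-94, Add(Pow(-153, 2), 26)) = Mul(-94, Add(23409, 26)) = Mul(-94, 23435) = -2202890)
Add(Add(k, A), Add(1671, Mul(-1, -1225))) = Add(Add(-2202890, 1361), Add(1671, Mul(-1, -1225))) = Add(-2201529, Add(1671, 1225)) = Add(-2201529, 2896) = -2198633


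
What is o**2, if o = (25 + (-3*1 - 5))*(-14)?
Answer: 56644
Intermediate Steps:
o = -238 (o = (25 + (-3 - 5))*(-14) = (25 - 8)*(-14) = 17*(-14) = -238)
o**2 = (-238)**2 = 56644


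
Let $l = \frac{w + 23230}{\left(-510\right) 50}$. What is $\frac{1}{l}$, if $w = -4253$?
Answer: $- \frac{25500}{18977} \approx -1.3437$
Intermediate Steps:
$l = - \frac{18977}{25500}$ ($l = \frac{-4253 + 23230}{\left(-510\right) 50} = \frac{18977}{-25500} = 18977 \left(- \frac{1}{25500}\right) = - \frac{18977}{25500} \approx -0.7442$)
$\frac{1}{l} = \frac{1}{- \frac{18977}{25500}} = - \frac{25500}{18977}$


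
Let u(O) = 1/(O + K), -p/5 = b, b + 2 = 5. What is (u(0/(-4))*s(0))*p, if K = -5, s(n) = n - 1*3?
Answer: -9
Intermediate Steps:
b = 3 (b = -2 + 5 = 3)
s(n) = -3 + n (s(n) = n - 3 = -3 + n)
p = -15 (p = -5*3 = -15)
u(O) = 1/(-5 + O) (u(O) = 1/(O - 5) = 1/(-5 + O))
(u(0/(-4))*s(0))*p = ((-3 + 0)/(-5 + 0/(-4)))*(-15) = (-3/(-5 + 0*(-¼)))*(-15) = (-3/(-5 + 0))*(-15) = (-3/(-5))*(-15) = -⅕*(-3)*(-15) = (⅗)*(-15) = -9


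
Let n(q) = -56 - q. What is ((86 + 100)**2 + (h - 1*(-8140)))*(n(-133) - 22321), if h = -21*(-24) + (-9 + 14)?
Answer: -961941780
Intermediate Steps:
h = 509 (h = 504 + 5 = 509)
((86 + 100)**2 + (h - 1*(-8140)))*(n(-133) - 22321) = ((86 + 100)**2 + (509 - 1*(-8140)))*((-56 - 1*(-133)) - 22321) = (186**2 + (509 + 8140))*((-56 + 133) - 22321) = (34596 + 8649)*(77 - 22321) = 43245*(-22244) = -961941780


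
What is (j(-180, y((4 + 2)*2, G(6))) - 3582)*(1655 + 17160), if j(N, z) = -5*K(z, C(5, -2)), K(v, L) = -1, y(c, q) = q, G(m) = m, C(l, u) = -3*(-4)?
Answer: -67301255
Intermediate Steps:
C(l, u) = 12
j(N, z) = 5 (j(N, z) = -5*(-1) = 5)
(j(-180, y((4 + 2)*2, G(6))) - 3582)*(1655 + 17160) = (5 - 3582)*(1655 + 17160) = -3577*18815 = -67301255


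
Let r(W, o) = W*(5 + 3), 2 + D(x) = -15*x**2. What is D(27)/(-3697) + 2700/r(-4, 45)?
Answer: -2407979/29576 ≈ -81.417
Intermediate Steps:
D(x) = -2 - 15*x**2
r(W, o) = 8*W (r(W, o) = W*8 = 8*W)
D(27)/(-3697) + 2700/r(-4, 45) = (-2 - 15*27**2)/(-3697) + 2700/((8*(-4))) = (-2 - 15*729)*(-1/3697) + 2700/(-32) = (-2 - 10935)*(-1/3697) + 2700*(-1/32) = -10937*(-1/3697) - 675/8 = 10937/3697 - 675/8 = -2407979/29576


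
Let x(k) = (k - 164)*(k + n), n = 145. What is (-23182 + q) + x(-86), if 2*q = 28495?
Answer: -47369/2 ≈ -23685.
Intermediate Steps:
x(k) = (-164 + k)*(145 + k) (x(k) = (k - 164)*(k + 145) = (-164 + k)*(145 + k))
q = 28495/2 (q = (½)*28495 = 28495/2 ≈ 14248.)
(-23182 + q) + x(-86) = (-23182 + 28495/2) + (-23780 + (-86)² - 19*(-86)) = -17869/2 + (-23780 + 7396 + 1634) = -17869/2 - 14750 = -47369/2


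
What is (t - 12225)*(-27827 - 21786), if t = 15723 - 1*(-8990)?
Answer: -619567144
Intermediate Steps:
t = 24713 (t = 15723 + 8990 = 24713)
(t - 12225)*(-27827 - 21786) = (24713 - 12225)*(-27827 - 21786) = 12488*(-49613) = -619567144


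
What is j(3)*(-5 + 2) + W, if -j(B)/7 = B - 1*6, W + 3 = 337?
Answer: 271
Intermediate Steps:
W = 334 (W = -3 + 337 = 334)
j(B) = 42 - 7*B (j(B) = -7*(B - 1*6) = -7*(B - 6) = -7*(-6 + B) = 42 - 7*B)
j(3)*(-5 + 2) + W = (42 - 7*3)*(-5 + 2) + 334 = (42 - 21)*(-3) + 334 = 21*(-3) + 334 = -63 + 334 = 271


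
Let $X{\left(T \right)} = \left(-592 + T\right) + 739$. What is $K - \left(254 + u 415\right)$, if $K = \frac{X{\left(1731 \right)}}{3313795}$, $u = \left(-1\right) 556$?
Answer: $\frac{763783356248}{3313795} \approx 2.3049 \cdot 10^{5}$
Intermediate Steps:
$X{\left(T \right)} = 147 + T$
$u = -556$
$K = \frac{1878}{3313795}$ ($K = \frac{147 + 1731}{3313795} = 1878 \cdot \frac{1}{3313795} = \frac{1878}{3313795} \approx 0.00056672$)
$K - \left(254 + u 415\right) = \frac{1878}{3313795} - \left(254 - 230740\right) = \frac{1878}{3313795} - -230486 = \frac{1878}{3313795} + 230486 = \frac{763783356248}{3313795}$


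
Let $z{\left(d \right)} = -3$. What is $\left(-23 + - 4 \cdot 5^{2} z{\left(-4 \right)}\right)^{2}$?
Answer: $76729$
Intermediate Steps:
$\left(-23 + - 4 \cdot 5^{2} z{\left(-4 \right)}\right)^{2} = \left(-23 + - 4 \cdot 5^{2} \left(-3\right)\right)^{2} = \left(-23 + \left(-4\right) 25 \left(-3\right)\right)^{2} = \left(-23 - -300\right)^{2} = \left(-23 + 300\right)^{2} = 277^{2} = 76729$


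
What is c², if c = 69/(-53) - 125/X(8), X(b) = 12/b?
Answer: 181090849/25281 ≈ 7163.1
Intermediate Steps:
c = -13457/159 (c = 69/(-53) - 125/(12/8) = 69*(-1/53) - 125/(12*(⅛)) = -69/53 - 125/3/2 = -69/53 - 125*⅔ = -69/53 - 250/3 = -13457/159 ≈ -84.635)
c² = (-13457/159)² = 181090849/25281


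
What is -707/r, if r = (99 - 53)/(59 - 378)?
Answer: 225533/46 ≈ 4902.9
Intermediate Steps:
r = -46/319 (r = 46/(-319) = 46*(-1/319) = -46/319 ≈ -0.14420)
-707/r = -707/(-46/319) = -707*(-319/46) = 225533/46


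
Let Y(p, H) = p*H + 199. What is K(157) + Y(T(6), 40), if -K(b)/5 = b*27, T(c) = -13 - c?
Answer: -21756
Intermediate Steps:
Y(p, H) = 199 + H*p (Y(p, H) = H*p + 199 = 199 + H*p)
K(b) = -135*b (K(b) = -5*b*27 = -135*b)
K(157) + Y(T(6), 40) = -135*157 + (199 + 40*(-13 - 1*6)) = -21195 + (199 + 40*(-13 - 6)) = -21195 + (199 + 40*(-19)) = -21195 + (199 - 760) = -21195 - 561 = -21756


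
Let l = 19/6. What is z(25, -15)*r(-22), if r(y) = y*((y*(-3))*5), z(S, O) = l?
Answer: -22990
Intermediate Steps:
l = 19/6 (l = 19*(1/6) = 19/6 ≈ 3.1667)
z(S, O) = 19/6
r(y) = -15*y**2 (r(y) = y*(-3*y*5) = y*(-15*y) = -15*y**2)
z(25, -15)*r(-22) = 19*(-15*(-22)**2)/6 = 19*(-15*484)/6 = (19/6)*(-7260) = -22990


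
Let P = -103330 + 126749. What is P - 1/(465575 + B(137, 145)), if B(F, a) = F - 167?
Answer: 10902598354/465545 ≈ 23419.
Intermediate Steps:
P = 23419
B(F, a) = -167 + F
P - 1/(465575 + B(137, 145)) = 23419 - 1/(465575 + (-167 + 137)) = 23419 - 1/(465575 - 30) = 23419 - 1/465545 = 10902598354/465545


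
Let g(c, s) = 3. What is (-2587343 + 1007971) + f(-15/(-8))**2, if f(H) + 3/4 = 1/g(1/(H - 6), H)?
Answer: -227429543/144 ≈ -1.5794e+6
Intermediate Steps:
f(H) = -5/12 (f(H) = -3/4 + 1/3 = -5/12)
(-2587343 + 1007971) + f(-15/(-8))**2 = (-2587343 + 1007971) + (-5/12)**2 = -1579372 + 25/144 = -227429543/144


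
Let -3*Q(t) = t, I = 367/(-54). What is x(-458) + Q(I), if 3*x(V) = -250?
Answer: -13133/162 ≈ -81.068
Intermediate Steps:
I = -367/54 (I = 367*(-1/54) = -367/54 ≈ -6.7963)
Q(t) = -t/3
x(V) = -250/3 (x(V) = (1/3)*(-250) = -250/3)
x(-458) + Q(I) = -250/3 - 1/3*(-367/54) = -250/3 + 367/162 = -13133/162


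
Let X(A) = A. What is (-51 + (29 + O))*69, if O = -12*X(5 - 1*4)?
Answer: -2346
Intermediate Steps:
O = -12 (O = -12*(5 - 1*4) = -12*(5 - 4) = -12*1 = -12)
(-51 + (29 + O))*69 = (-51 + (29 - 12))*69 = (-51 + 17)*69 = -34*69 = -2346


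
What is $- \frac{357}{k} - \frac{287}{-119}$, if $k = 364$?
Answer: $\frac{1265}{884} \approx 1.431$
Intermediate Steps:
$- \frac{357}{k} - \frac{287}{-119} = - \frac{357}{364} - \frac{287}{-119} = \left(-357\right) \frac{1}{364} - - \frac{41}{17} = - \frac{51}{52} + \frac{41}{17} = \frac{1265}{884}$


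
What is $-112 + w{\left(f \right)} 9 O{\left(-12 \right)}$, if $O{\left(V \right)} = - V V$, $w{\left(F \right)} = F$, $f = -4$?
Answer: $5072$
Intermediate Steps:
$O{\left(V \right)} = - V^{2}$
$-112 + w{\left(f \right)} 9 O{\left(-12 \right)} = -112 + \left(-4\right) 9 \left(- \left(-12\right)^{2}\right) = -112 - 36 \left(\left(-1\right) 144\right) = -112 - -5184 = -112 + 5184 = 5072$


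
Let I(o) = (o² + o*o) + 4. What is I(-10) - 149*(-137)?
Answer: 20617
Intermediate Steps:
I(o) = 4 + 2*o² (I(o) = (o² + o²) + 4 = 2*o² + 4 = 4 + 2*o²)
I(-10) - 149*(-137) = (4 + 2*(-10)²) - 149*(-137) = (4 + 2*100) + 20413 = (4 + 200) + 20413 = 204 + 20413 = 20617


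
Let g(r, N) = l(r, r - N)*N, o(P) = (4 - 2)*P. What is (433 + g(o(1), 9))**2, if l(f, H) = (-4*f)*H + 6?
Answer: 982081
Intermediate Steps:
l(f, H) = 6 - 4*H*f (l(f, H) = -4*H*f + 6 = 6 - 4*H*f)
o(P) = 2*P
g(r, N) = N*(6 - 4*r*(r - N)) (g(r, N) = (6 - 4*(r - N)*r)*N = (6 - 4*r*(r - N))*N = N*(6 - 4*r*(r - N)))
(433 + g(o(1), 9))**2 = (433 + 2*9*(3 + 2*(2*1)*(9 - 2)))**2 = (433 + 2*9*(3 + 2*2*(9 - 1*2)))**2 = (433 + 2*9*(3 + 2*2*(9 - 2)))**2 = (433 + 2*9*(3 + 2*2*7))**2 = (433 + 2*9*(3 + 28))**2 = (433 + 2*9*31)**2 = (433 + 558)**2 = 991**2 = 982081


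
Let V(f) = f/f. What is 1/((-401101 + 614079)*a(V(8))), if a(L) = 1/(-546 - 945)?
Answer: -1491/212978 ≈ -0.0070007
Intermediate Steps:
V(f) = 1
a(L) = -1/1491 (a(L) = 1/(-1491) = -1/1491)
1/((-401101 + 614079)*a(V(8))) = 1/((-401101 + 614079)*(-1/1491)) = -1491/212978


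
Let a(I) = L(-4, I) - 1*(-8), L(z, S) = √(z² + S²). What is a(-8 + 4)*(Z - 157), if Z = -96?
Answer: -2024 - 1012*√2 ≈ -3455.2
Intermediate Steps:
L(z, S) = √(S² + z²)
a(I) = 8 + √(16 + I²) (a(I) = √(I² + (-4)²) - 1*(-8) = √(I² + 16) + 8 = √(16 + I²) + 8 = 8 + √(16 + I²))
a(-8 + 4)*(Z - 157) = (8 + √(16 + (-8 + 4)²))*(-96 - 157) = (8 + √(16 + (-4)²))*(-253) = (8 + √(16 + 16))*(-253) = (8 + √32)*(-253) = (8 + 4*√2)*(-253) = -2024 - 1012*√2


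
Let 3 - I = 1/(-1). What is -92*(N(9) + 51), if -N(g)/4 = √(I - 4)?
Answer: -4692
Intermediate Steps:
I = 4 (I = 3 - 1/(-1) = 3 - 1*(-1) = 3 + 1 = 4)
N(g) = 0 (N(g) = -4*√(4 - 4) = -4*√0 = -4*0 = 0)
-92*(N(9) + 51) = -92*(0 + 51) = -92*51 = -4692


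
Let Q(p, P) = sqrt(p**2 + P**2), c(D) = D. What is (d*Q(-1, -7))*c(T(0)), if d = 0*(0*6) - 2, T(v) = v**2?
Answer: 0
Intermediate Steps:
Q(p, P) = sqrt(P**2 + p**2)
d = -2 (d = 0*0 - 2 = 0 - 2 = -2)
(d*Q(-1, -7))*c(T(0)) = -2*sqrt((-7)**2 + (-1)**2)*0**2 = -2*sqrt(49 + 1)*0 = -10*sqrt(2)*0 = 0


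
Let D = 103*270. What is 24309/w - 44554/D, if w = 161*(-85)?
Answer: -128575478/38057985 ≈ -3.3784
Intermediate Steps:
w = -13685
D = 27810
24309/w - 44554/D = 24309/(-13685) - 44554/27810 = 24309*(-1/13685) - 44554*1/27810 = -24309/13685 - 22277/13905 = -128575478/38057985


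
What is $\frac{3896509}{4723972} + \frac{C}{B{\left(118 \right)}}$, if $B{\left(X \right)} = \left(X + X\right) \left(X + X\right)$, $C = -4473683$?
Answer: $- \frac{5229133315903}{65776586128} \approx -79.498$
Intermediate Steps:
$B{\left(X \right)} = 4 X^{2}$ ($B{\left(X \right)} = 2 X 2 X = 4 X^{2}$)
$\frac{3896509}{4723972} + \frac{C}{B{\left(118 \right)}} = \frac{3896509}{4723972} - \frac{4473683}{4 \cdot 118^{2}} = 3896509 \cdot \frac{1}{4723972} - \frac{4473683}{4 \cdot 13924} = \frac{3896509}{4723972} - \frac{4473683}{55696} = - \frac{5229133315903}{65776586128}$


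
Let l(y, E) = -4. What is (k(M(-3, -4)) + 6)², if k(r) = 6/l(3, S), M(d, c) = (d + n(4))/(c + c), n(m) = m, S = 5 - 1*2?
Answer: 81/4 ≈ 20.250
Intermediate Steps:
S = 3 (S = 5 - 2 = 3)
M(d, c) = (4 + d)/(2*c) (M(d, c) = (d + 4)/(c + c) = (4 + d)/((2*c)) = (4 + d)*(1/(2*c)) = (4 + d)/(2*c))
k(r) = -3/2 (k(r) = 6/(-4) = 6*(-¼) = -3/2)
(k(M(-3, -4)) + 6)² = (-3/2 + 6)² = (9/2)² = 81/4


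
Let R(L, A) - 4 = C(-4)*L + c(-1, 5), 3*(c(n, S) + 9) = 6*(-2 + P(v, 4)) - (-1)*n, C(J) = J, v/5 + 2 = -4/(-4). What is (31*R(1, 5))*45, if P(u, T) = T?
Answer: -7440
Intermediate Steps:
v = -5 (v = -10 + 5*(-4/(-4)) = -10 + 5*(-4*(-¼)) = -10 + 5*1 = -10 + 5 = -5)
c(n, S) = -5 + n/3 (c(n, S) = -9 + (6*(-2 + 4) - (-1)*n)/3 = -9 + (6*2 + n)/3 = -9 + (12 + n)/3 = -9 + (4 + n/3) = -5 + n/3)
R(L, A) = -4/3 - 4*L (R(L, A) = 4 + (-4*L + (-5 + (⅓)*(-1))) = 4 + (-4*L + (-5 - ⅓)) = 4 + (-4*L - 16/3) = 4 + (-16/3 - 4*L) = -4/3 - 4*L)
(31*R(1, 5))*45 = (31*(-4/3 - 4*1))*45 = (31*(-4/3 - 4))*45 = (31*(-16/3))*45 = -496/3*45 = -7440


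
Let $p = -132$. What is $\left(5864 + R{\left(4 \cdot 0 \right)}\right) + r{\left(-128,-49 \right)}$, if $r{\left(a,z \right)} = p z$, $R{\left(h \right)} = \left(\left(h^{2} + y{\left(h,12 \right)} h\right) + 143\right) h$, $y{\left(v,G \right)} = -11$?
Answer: $12332$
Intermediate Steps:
$R{\left(h \right)} = h \left(143 + h^{2} - 11 h\right)$ ($R{\left(h \right)} = \left(\left(h^{2} - 11 h\right) + 143\right) h = \left(143 + h^{2} - 11 h\right) h = h \left(143 + h^{2} - 11 h\right)$)
$r{\left(a,z \right)} = - 132 z$
$\left(5864 + R{\left(4 \cdot 0 \right)}\right) + r{\left(-128,-49 \right)} = \left(5864 + 4 \cdot 0 \left(143 + \left(4 \cdot 0\right)^{2} - 11 \cdot 4 \cdot 0\right)\right) - -6468 = \left(5864 + 0 \left(143 + 0^{2} - 0\right)\right) + 6468 = \left(5864 + 0 \left(143 + 0 + 0\right)\right) + 6468 = \left(5864 + 0 \cdot 143\right) + 6468 = \left(5864 + 0\right) + 6468 = 5864 + 6468 = 12332$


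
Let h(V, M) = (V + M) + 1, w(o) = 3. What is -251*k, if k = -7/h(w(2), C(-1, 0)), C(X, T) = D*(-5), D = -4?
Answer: 1757/24 ≈ 73.208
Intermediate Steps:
C(X, T) = 20 (C(X, T) = -4*(-5) = 20)
h(V, M) = 1 + M + V (h(V, M) = (M + V) + 1 = 1 + M + V)
k = -7/24 (k = -7/(1 + 20 + 3) = -7/24 ≈ -0.29167)
-251*k = -251*(-7/24) = 1757/24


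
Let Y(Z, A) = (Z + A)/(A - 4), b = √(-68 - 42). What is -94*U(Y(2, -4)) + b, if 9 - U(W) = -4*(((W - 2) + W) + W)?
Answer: -376 + I*√110 ≈ -376.0 + 10.488*I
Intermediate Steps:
b = I*√110 (b = √(-110) = I*√110 ≈ 10.488*I)
Y(Z, A) = (A + Z)/(-4 + A)
U(W) = 1 + 12*W (U(W) = 9 - (-4)*(((W - 2) + W) + W) = 9 - (-4)*(((-2 + W) + W) + W) = 9 - (-4)*((-2 + 2*W) + W) = 9 - (-4)*(-2 + 3*W) = 9 - (8 - 12*W) = 9 + (-8 + 12*W) = 1 + 12*W)
-94*U(Y(2, -4)) + b = -94*(1 + 12*((-4 + 2)/(-4 - 4))) + I*√110 = -94*(1 + 12*(-2/(-8))) + I*√110 = -94*(1 + 12*(-⅛*(-2))) + I*√110 = -94*(1 + 12*(¼)) + I*√110 = -94*(1 + 3) + I*√110 = -94*4 + I*√110 = -376 + I*√110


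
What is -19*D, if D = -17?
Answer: 323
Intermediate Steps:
-19*D = -19*(-17) = 323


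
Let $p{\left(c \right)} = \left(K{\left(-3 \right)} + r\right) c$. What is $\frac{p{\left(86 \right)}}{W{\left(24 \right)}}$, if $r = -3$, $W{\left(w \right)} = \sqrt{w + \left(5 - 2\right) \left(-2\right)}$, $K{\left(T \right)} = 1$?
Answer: $- \frac{86 \sqrt{2}}{3} \approx -40.541$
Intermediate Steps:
$W{\left(w \right)} = \sqrt{-6 + w}$ ($W{\left(w \right)} = \sqrt{w + 3 \left(-2\right)} = \sqrt{w - 6} = \sqrt{-6 + w}$)
$p{\left(c \right)} = - 2 c$ ($p{\left(c \right)} = \left(1 - 3\right) c = - 2 c$)
$\frac{p{\left(86 \right)}}{W{\left(24 \right)}} = \frac{\left(-2\right) 86}{\sqrt{-6 + 24}} = - \frac{172}{\sqrt{18}} = - \frac{172}{3 \sqrt{2}} = - 172 \frac{\sqrt{2}}{6} = - \frac{86 \sqrt{2}}{3}$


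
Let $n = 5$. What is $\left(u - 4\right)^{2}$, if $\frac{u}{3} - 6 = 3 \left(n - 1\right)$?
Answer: $2500$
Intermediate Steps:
$u = 54$ ($u = 18 + 3 \cdot 3 \left(5 - 1\right) = 18 + 3 \cdot 3 \cdot 4 = 18 + 3 \cdot 12 = 18 + 36 = 54$)
$\left(u - 4\right)^{2} = \left(54 - 4\right)^{2} = 50^{2} = 2500$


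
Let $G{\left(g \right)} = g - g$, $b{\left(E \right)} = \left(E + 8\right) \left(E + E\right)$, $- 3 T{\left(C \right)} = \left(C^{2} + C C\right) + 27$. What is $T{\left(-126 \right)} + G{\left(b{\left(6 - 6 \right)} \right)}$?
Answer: $-10593$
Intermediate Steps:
$T{\left(C \right)} = -9 - \frac{2 C^{2}}{3}$ ($T{\left(C \right)} = - \frac{\left(C^{2} + C C\right) + 27}{3} = - \frac{\left(C^{2} + C^{2}\right) + 27}{3} = - \frac{2 C^{2} + 27}{3} = - \frac{27 + 2 C^{2}}{3} = -9 - \frac{2 C^{2}}{3}$)
$b{\left(E \right)} = 2 E \left(8 + E\right)$ ($b{\left(E \right)} = \left(8 + E\right) 2 E = 2 E \left(8 + E\right)$)
$G{\left(g \right)} = 0$
$T{\left(-126 \right)} + G{\left(b{\left(6 - 6 \right)} \right)} = \left(-9 - \frac{2 \left(-126\right)^{2}}{3}\right) + 0 = \left(-9 - 10584\right) + 0 = -10593 + 0 = -10593$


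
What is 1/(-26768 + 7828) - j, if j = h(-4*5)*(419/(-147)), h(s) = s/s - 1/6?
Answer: 19839209/8352540 ≈ 2.3752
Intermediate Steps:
h(s) = ⅚ (h(s) = 1 - 1*⅙ = 1 - ⅙ = ⅚)
j = -2095/882 (j = 5*(419/(-147))/6 = 5*(419*(-1/147))/6 = (⅚)*(-419/147) = -2095/882 ≈ -2.3753)
1/(-26768 + 7828) - j = 1/(-26768 + 7828) - 1*(-2095/882) = 1/(-18940) + 2095/882 = -1/18940 + 2095/882 = 19839209/8352540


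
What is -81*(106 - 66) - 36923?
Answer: -40163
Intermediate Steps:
-81*(106 - 66) - 36923 = -81*40 - 36923 = -3240 - 36923 = -40163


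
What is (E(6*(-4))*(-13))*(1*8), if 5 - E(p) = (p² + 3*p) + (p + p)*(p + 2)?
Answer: 161720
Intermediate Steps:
E(p) = 5 - p² - 3*p - 2*p*(2 + p) (E(p) = 5 - ((p² + 3*p) + (p + p)*(p + 2)) = 5 - ((p² + 3*p) + (2*p)*(2 + p)) = 5 - ((p² + 3*p) + 2*p*(2 + p)) = 5 - (p² + 3*p + 2*p*(2 + p)) = 5 + (-p² - 3*p - 2*p*(2 + p)) = 5 - p² - 3*p - 2*p*(2 + p))
(E(6*(-4))*(-13))*(1*8) = ((5 - 42*(-4) - 3*(6*(-4))²)*(-13))*(1*8) = ((5 - 7*(-24) - 3*(-24)²)*(-13))*8 = ((5 + 168 - 3*576)*(-13))*8 = ((5 + 168 - 1728)*(-13))*8 = -1555*(-13)*8 = 20215*8 = 161720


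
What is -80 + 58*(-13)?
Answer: -834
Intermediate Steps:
-80 + 58*(-13) = -80 - 754 = -834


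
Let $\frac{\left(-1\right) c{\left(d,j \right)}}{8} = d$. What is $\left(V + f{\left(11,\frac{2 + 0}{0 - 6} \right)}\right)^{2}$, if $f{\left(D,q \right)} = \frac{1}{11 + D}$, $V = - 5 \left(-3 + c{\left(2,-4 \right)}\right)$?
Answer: $\frac{4372281}{484} \approx 9033.6$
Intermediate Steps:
$c{\left(d,j \right)} = - 8 d$
$V = 95$ ($V = - 5 \left(-3 - 16\right) = \left(-5\right) \left(-19\right) = 95$)
$\left(V + f{\left(11,\frac{2 + 0}{0 - 6} \right)}\right)^{2} = \left(95 + \frac{1}{11 + 11}\right)^{2} = \left(95 + \frac{1}{22}\right)^{2} = \left(\frac{2091}{22}\right)^{2} = \frac{4372281}{484}$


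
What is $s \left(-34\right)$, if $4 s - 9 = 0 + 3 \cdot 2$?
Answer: $- \frac{255}{2} \approx -127.5$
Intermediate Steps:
$s = \frac{15}{4}$ ($s = \frac{9}{4} + \frac{0 + 3 \cdot 2}{4} = \frac{9}{4} + \frac{0 + 6}{4} = \frac{9}{4} + \frac{1}{4} \cdot 6 = \frac{9}{4} + \frac{3}{2} = \frac{15}{4} \approx 3.75$)
$s \left(-34\right) = \frac{15}{4} \left(-34\right) = - \frac{255}{2}$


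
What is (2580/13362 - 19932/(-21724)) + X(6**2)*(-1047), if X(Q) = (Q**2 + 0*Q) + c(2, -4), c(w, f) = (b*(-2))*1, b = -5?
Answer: -16538248974263/12094837 ≈ -1.3674e+6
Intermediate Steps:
c(w, f) = 10 (c(w, f) = -5*(-2)*1 = 10*1 = 10)
X(Q) = 10 + Q**2 (X(Q) = (Q**2 + 0*Q) + 10 = (Q**2 + 0) + 10 = Q**2 + 10 = 10 + Q**2)
(2580/13362 - 19932/(-21724)) + X(6**2)*(-1047) = (2580/13362 - 19932/(-21724)) + (10 + (6**2)**2)*(-1047) = (2580*(1/13362) - 19932*(-1/21724)) + (10 + 36**2)*(-1047) = (430/2227 + 4983/5431) + (10 + 1296)*(-1047) = 13432471/12094837 + 1306*(-1047) = 13432471/12094837 - 1367382 = -16538248974263/12094837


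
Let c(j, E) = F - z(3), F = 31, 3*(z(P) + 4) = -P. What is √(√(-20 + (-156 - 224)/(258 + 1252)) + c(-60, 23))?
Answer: √(820836 + 151*I*√461758)/151 ≈ 6.0117 + 0.37429*I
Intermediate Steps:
z(P) = -4 - P/3 (z(P) = -4 + (-P)/3 = -4 - P/3)
c(j, E) = 36 (c(j, E) = 31 - (-4 - ⅓*3) = 31 - (-4 - 1) = 31 - 1*(-5) = 31 + 5 = 36)
√(√(-20 + (-156 - 224)/(258 + 1252)) + c(-60, 23)) = √(√(-20 + (-156 - 224)/(258 + 1252)) + 36) = √(√(-20 - 380/1510) + 36) = √(√(-20 - 380*1/1510) + 36) = √(√(-20 - 38/151) + 36) = √(√(-3058/151) + 36) = √(I*√461758/151 + 36) = √(36 + I*√461758/151)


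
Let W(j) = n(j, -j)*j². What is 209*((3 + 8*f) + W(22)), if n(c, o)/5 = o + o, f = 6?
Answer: -22243661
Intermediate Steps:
n(c, o) = 10*o (n(c, o) = 5*(o + o) = 5*(2*o) = 10*o)
W(j) = -10*j³ (W(j) = (10*(-j))*j² = (-10*j)*j² = -10*j³)
209*((3 + 8*f) + W(22)) = 209*((3 + 8*6) - 10*22³) = 209*((3 + 48) - 10*10648) = 209*(51 - 106480) = 209*(-106429) = -22243661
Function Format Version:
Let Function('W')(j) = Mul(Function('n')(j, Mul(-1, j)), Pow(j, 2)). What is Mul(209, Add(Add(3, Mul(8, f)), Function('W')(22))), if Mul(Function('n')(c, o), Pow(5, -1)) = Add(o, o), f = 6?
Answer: -22243661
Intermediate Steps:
Function('n')(c, o) = Mul(10, o) (Function('n')(c, o) = Mul(5, Add(o, o)) = Mul(5, Mul(2, o)) = Mul(10, o))
Function('W')(j) = Mul(-10, Pow(j, 3)) (Function('W')(j) = Mul(Mul(10, Mul(-1, j)), Pow(j, 2)) = Mul(Mul(-10, j), Pow(j, 2)) = Mul(-10, Pow(j, 3)))
Mul(209, Add(Add(3, Mul(8, f)), Function('W')(22))) = Mul(209, Add(Add(3, Mul(8, 6)), Mul(-10, Pow(22, 3)))) = Mul(209, Add(Add(3, 48), Mul(-10, 10648))) = Mul(209, Add(51, -106480)) = Mul(209, -106429) = -22243661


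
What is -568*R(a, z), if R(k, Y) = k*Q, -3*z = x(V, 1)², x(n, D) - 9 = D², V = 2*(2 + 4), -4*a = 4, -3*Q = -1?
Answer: 568/3 ≈ 189.33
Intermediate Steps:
Q = ⅓ (Q = -⅓*(-1) = ⅓ ≈ 0.33333)
a = -1 (a = -¼*4 = -1)
V = 12 (V = 2*6 = 12)
x(n, D) = 9 + D²
z = -100/3 (z = -(9 + 1²)²/3 = -(9 + 1)²/3 = -⅓*10² = -⅓*100 = -100/3 ≈ -33.333)
R(k, Y) = k/3 (R(k, Y) = k*(⅓) = k/3)
-568*R(a, z) = -568*(-1)/3 = -568*(-⅓) = 568/3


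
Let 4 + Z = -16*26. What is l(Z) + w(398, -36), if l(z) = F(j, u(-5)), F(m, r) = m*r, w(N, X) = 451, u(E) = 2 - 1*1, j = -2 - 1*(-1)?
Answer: 450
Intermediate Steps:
j = -1 (j = -2 + 1 = -1)
u(E) = 1 (u(E) = 2 - 1 = 1)
Z = -420 (Z = -4 - 16*26 = -4 - 416 = -420)
l(z) = -1 (l(z) = -1*1 = -1)
l(Z) + w(398, -36) = -1 + 451 = 450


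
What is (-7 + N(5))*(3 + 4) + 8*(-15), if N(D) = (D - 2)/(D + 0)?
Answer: -824/5 ≈ -164.80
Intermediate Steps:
N(D) = (-2 + D)/D
(-7 + N(5))*(3 + 4) + 8*(-15) = (-7 + (-2 + 5)/5)*(3 + 4) + 8*(-15) = (-7 + (⅕)*3)*7 - 120 = (-7 + ⅗)*7 - 120 = -32/5*7 - 120 = -224/5 - 120 = -824/5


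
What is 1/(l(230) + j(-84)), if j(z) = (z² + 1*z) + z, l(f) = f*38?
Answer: 1/15628 ≈ 6.3988e-5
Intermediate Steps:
l(f) = 38*f
j(z) = z² + 2*z (j(z) = (z² + z) + z = (z + z²) + z = z² + 2*z)
1/(l(230) + j(-84)) = 1/(38*230 - 84*(2 - 84)) = 1/(8740 - 84*(-82)) = 1/(8740 + 6888) = 1/15628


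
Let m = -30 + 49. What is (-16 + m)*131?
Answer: 393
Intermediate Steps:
m = 19
(-16 + m)*131 = (-16 + 19)*131 = 3*131 = 393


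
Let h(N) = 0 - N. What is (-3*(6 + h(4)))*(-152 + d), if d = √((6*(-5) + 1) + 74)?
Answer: 912 - 18*√5 ≈ 871.75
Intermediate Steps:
h(N) = -N
d = 3*√5 (d = √((-30 + 1) + 74) = √(-29 + 74) = √45 = 3*√5 ≈ 6.7082)
(-3*(6 + h(4)))*(-152 + d) = (-3*(6 - 1*4))*(-152 + 3*√5) = (-3*(6 - 4))*(-152 + 3*√5) = (-3*2)*(-152 + 3*√5) = -6*(-152 + 3*√5) = 912 - 18*√5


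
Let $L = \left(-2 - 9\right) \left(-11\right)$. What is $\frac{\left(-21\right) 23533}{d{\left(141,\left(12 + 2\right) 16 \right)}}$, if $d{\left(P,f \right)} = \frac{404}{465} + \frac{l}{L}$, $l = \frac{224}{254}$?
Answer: $- \frac{3531332681415}{6260348} \approx -5.6408 \cdot 10^{5}$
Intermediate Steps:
$l = \frac{112}{127}$ ($l = 224 \cdot \frac{1}{254} = \frac{112}{127} \approx 0.88189$)
$L = 121$ ($L = \left(-11\right) \left(-11\right) = 121$)
$d{\left(P,f \right)} = \frac{6260348}{7145655}$ ($d{\left(P,f \right)} = \frac{404}{465} + \frac{112}{127 \cdot 121} = 404 \cdot \frac{1}{465} + \frac{112}{127} \cdot \frac{1}{121} = \frac{404}{465} + \frac{112}{15367} = \frac{6260348}{7145655}$)
$\frac{\left(-21\right) 23533}{d{\left(141,\left(12 + 2\right) 16 \right)}} = \frac{\left(-21\right) 23533}{\frac{6260348}{7145655}} = \left(-494193\right) \frac{7145655}{6260348} = - \frac{3531332681415}{6260348}$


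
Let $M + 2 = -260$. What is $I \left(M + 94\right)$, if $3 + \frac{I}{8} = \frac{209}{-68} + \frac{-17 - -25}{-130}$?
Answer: $\frac{9111312}{1105} \approx 8245.5$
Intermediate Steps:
$M = -262$ ($M = -2 - 260 = -262$)
$I = - \frac{54234}{1105}$ ($I = -24 + 8 \left(\frac{209}{-68} + \frac{-17 - -25}{-130}\right) = -24 + 8 \left(209 \left(- \frac{1}{68}\right) + \left(-17 + 25\right) \left(- \frac{1}{130}\right)\right) = -24 + 8 \left(- \frac{209}{68} + 8 \left(- \frac{1}{130}\right)\right) = -24 + 8 \left(- \frac{209}{68} - \frac{4}{65}\right) = -24 + 8 \left(- \frac{13857}{4420}\right) = -24 - \frac{27714}{1105} = - \frac{54234}{1105} \approx -49.081$)
$I \left(M + 94\right) = - \frac{54234 \left(-262 + 94\right)}{1105} = \left(- \frac{54234}{1105}\right) \left(-168\right) = \frac{9111312}{1105}$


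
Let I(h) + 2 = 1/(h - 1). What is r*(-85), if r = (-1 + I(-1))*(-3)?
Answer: -1785/2 ≈ -892.50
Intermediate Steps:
I(h) = -2 + 1/(-1 + h) (I(h) = -2 + 1/(h - 1) = -2 + 1/(-1 + h))
r = 21/2 (r = (-1 + (3 - 2*(-1))/(-1 - 1))*(-3) = (-1 + (3 + 2)/(-2))*(-3) = (-1 - ½*5)*(-3) = (-1 - 5/2)*(-3) = -7/2*(-3) = 21/2 ≈ 10.500)
r*(-85) = (21/2)*(-85) = -1785/2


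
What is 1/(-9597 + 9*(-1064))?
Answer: -1/19173 ≈ -5.2157e-5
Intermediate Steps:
1/(-9597 + 9*(-1064)) = 1/(-9597 - 9576) = 1/(-19173) = -1/19173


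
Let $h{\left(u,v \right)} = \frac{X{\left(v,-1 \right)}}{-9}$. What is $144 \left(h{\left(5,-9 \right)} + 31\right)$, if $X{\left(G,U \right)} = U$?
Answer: $4480$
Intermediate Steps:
$h{\left(u,v \right)} = \frac{1}{9}$ ($h{\left(u,v \right)} = - \frac{1}{-9} = \left(-1\right) \left(- \frac{1}{9}\right) = \frac{1}{9}$)
$144 \left(h{\left(5,-9 \right)} + 31\right) = 144 \left(\frac{1}{9} + 31\right) = 144 \cdot \frac{280}{9} = 4480$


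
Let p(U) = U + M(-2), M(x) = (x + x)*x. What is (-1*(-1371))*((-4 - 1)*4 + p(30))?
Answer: 24678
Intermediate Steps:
M(x) = 2*x² (M(x) = (2*x)*x = 2*x²)
p(U) = 8 + U (p(U) = U + 2*(-2)² = U + 2*4 = U + 8 = 8 + U)
(-1*(-1371))*((-4 - 1)*4 + p(30)) = (-1*(-1371))*((-4 - 1)*4 + (8 + 30)) = 1371*(-5*4 + 38) = 1371*(-20 + 38) = 1371*18 = 24678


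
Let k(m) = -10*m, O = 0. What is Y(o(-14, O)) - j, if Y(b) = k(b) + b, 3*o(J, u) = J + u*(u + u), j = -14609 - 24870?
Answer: 39521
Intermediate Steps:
j = -39479
o(J, u) = J/3 + 2*u**2/3 (o(J, u) = (J + u*(u + u))/3 = (J + u*(2*u))/3 = (J + 2*u**2)/3 = J/3 + 2*u**2/3)
Y(b) = -9*b (Y(b) = -10*b + b = -9*b)
Y(o(-14, O)) - j = -9*((1/3)*(-14) + (2/3)*0**2) - 1*(-39479) = -9*(-14/3 + (2/3)*0) + 39479 = -9*(-14/3 + 0) + 39479 = -9*(-14/3) + 39479 = 42 + 39479 = 39521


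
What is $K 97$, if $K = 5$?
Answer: $485$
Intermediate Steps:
$K 97 = 5 \cdot 97 = 485$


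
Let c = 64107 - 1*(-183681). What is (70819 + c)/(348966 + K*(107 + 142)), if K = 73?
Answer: 318607/367143 ≈ 0.86780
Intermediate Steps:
c = 247788 (c = 64107 + 183681 = 247788)
(70819 + c)/(348966 + K*(107 + 142)) = (70819 + 247788)/(348966 + 73*(107 + 142)) = 318607/(348966 + 73*249) = 318607/(348966 + 18177) = 318607/367143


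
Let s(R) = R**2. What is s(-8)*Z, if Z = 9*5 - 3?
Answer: 2688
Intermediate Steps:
Z = 42 (Z = 45 - 3 = 42)
s(-8)*Z = (-8)**2*42 = 64*42 = 2688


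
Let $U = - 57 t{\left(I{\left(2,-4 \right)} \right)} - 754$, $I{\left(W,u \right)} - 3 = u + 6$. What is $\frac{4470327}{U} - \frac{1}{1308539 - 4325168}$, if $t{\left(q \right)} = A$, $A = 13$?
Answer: $- \frac{13485318066188}{4509860355} \approx -2990.2$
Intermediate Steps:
$I{\left(W,u \right)} = 9 + u$ ($I{\left(W,u \right)} = 3 + \left(u + 6\right) = 3 + \left(6 + u\right) = 9 + u$)
$t{\left(q \right)} = 13$
$U = -1495$ ($U = \left(-57\right) 13 - 754 = -741 - 754 = -1495$)
$\frac{4470327}{U} - \frac{1}{1308539 - 4325168} = \frac{4470327}{-1495} - \frac{1}{1308539 - 4325168} = 4470327 \left(- \frac{1}{1495}\right) - \frac{1}{-3016629} = - \frac{4470327}{1495} - - \frac{1}{3016629} = - \frac{4470327}{1495} + \frac{1}{3016629} = - \frac{13485318066188}{4509860355}$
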